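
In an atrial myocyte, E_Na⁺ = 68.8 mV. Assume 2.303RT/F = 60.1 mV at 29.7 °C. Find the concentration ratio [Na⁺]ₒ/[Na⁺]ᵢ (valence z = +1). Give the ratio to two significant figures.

log₁₀([out]/[in]) = E·z/(60.1) = 68.8 × 1 / 60.1 = 1.1448
[out]/[in] = 10^(1.1448) = 13.96

14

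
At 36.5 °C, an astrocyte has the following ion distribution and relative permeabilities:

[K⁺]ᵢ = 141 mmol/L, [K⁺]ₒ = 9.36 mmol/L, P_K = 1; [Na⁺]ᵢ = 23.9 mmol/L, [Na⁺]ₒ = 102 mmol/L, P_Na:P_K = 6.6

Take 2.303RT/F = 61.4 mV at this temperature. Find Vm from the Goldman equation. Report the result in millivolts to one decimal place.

22.0 mV

Vm = 61.4 · log₁₀[(Σ P·[cation]ₒ + Σ P·[anion]ᵢ) / (Σ P·[cation]ᵢ + Σ P·[anion]ₒ)]
Numerator = 1×9.36 + 6.6×102 = 682.6
Denominator = 1×141 + 6.6×23.9 = 298.7
Vm = 61.4 · log₁₀(2.2848) = 61.4 × (0.3588) = 22.03 mV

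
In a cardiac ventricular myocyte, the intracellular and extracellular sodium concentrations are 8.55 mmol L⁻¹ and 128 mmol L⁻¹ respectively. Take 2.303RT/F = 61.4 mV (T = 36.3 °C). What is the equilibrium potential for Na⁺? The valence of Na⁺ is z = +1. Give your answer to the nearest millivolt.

E = (61.4/z) · log₁₀([Na⁺]_out/[Na⁺]_in) with z = +1.
= (61.4/1) · log₁₀(128/8.55) = 61.40 · log₁₀(14.97)
= 61.40 · (1.1752) = 72.16 mV

72 mV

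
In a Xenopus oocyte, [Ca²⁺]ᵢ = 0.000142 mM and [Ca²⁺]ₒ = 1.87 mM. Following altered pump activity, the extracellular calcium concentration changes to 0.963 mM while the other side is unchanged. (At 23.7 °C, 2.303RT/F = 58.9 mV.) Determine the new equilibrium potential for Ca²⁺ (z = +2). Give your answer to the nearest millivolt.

After the shift: [Ca²⁺]_out = 0.963, [Ca²⁺]_in = 0.000142 mM.
E_new = (58.9/2)·log₁₀(0.963/0.000142) = 29.45 · (3.8313) = 112.83 mV

113 mV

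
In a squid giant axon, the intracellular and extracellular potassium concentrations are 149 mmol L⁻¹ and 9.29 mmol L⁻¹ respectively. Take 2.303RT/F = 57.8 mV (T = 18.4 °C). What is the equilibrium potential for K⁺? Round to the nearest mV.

-70 mV

E = (57.8/z) · log₁₀([K⁺]_out/[K⁺]_in) with z = +1.
= (57.8/1) · log₁₀(9.29/149) = 57.80 · log₁₀(0.06235)
= 57.80 · (-1.2052) = -69.66 mV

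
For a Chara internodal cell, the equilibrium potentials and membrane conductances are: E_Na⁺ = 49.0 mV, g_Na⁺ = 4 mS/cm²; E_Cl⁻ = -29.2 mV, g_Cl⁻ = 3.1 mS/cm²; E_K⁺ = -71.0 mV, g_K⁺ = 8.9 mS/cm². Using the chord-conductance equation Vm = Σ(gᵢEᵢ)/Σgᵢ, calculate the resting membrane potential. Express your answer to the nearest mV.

-33 mV

Σ gᵢEᵢ = 4·(49.0) + 3.1·(-29.2) + 8.9·(-71.0) = -526.42
Σ gᵢ = 4 + 3.1 + 8.9 = 16
Vm = -526.42 / 16 = -32.90 mV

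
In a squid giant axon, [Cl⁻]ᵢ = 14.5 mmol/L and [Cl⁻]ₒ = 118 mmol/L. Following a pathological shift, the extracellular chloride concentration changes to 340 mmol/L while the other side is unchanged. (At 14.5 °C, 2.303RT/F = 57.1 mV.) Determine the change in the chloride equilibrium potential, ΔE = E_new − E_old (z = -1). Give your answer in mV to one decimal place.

-26.2 mV

E_old = (57.1/-1)·log₁₀(118/14.5) = -51.99 mV
E_new = (57.1/-1)·log₁₀(340/14.5) = -78.23 mV
ΔE = -78.23 − (-51.99) = -26.24 mV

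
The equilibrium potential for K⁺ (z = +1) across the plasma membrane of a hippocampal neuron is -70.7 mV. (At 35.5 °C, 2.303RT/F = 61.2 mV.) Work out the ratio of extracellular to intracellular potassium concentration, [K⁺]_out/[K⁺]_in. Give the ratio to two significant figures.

log₁₀([out]/[in]) = E·z/(61.2) = -70.7 × 1 / 61.2 = -1.1552
[out]/[in] = 10^(-1.1552) = 0.06995

0.070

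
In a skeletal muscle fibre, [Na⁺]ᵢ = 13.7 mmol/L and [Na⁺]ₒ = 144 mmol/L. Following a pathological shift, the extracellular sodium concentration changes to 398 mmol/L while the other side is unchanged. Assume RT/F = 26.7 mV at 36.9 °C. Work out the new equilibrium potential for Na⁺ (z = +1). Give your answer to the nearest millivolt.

After the shift: [Na⁺]_out = 398, [Na⁺]_in = 13.7 mmol/L.
E_new = (26.7/1)·ln(398/13.7) = 26.70 · (3.3691) = 89.95 mV

90 mV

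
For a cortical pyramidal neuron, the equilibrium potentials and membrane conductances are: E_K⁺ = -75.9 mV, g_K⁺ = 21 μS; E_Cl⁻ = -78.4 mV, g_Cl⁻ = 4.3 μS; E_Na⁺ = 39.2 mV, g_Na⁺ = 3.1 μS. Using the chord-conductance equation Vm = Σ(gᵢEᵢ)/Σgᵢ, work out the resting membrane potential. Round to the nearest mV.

Σ gᵢEᵢ = 21·(-75.9) + 4.3·(-78.4) + 3.1·(39.2) = -1809.50
Σ gᵢ = 21 + 4.3 + 3.1 = 28.4
Vm = -1809.50 / 28.4 = -63.71 mV

-64 mV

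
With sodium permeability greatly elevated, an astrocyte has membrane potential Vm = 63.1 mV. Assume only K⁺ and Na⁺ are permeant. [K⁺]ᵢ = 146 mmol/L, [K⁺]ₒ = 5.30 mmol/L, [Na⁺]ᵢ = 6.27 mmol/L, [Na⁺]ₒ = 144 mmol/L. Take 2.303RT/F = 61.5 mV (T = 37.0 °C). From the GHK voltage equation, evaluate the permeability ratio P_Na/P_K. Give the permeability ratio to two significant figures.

20

Let α = P_Na/P_K. GHK: Vm = 61.5·log₁₀[(Kₒ + α·Naₒ)/(Kᵢ + α·Naᵢ)].
10^(Vm/61.5) = 10^(63.1/61.5) = 10.617
So 10.617·(Kᵢ + α·Naᵢ) = Kₒ + α·Naₒ → α = (10.617·146.0 − 5.3) / (144.0 − 10.617·6.27)
α = (1550 − 5.3) / (144.0 − 66.57) = 1545/77.43 = 19.95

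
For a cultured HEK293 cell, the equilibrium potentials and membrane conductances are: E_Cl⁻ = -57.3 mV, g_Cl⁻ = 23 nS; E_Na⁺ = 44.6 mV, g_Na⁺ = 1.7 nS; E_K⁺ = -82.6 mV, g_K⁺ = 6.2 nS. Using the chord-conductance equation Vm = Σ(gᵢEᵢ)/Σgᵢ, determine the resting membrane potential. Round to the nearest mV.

Σ gᵢEᵢ = 23·(-57.3) + 1.7·(44.6) + 6.2·(-82.6) = -1754.20
Σ gᵢ = 23 + 1.7 + 6.2 = 30.9
Vm = -1754.20 / 30.9 = -56.77 mV

-57 mV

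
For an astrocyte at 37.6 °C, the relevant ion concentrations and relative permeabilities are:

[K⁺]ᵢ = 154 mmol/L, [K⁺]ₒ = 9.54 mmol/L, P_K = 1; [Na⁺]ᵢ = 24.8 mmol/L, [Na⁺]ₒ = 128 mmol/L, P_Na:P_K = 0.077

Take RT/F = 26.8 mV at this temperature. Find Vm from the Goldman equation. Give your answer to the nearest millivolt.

Vm = 26.8 · ln[(Σ P·[cation]ₒ + Σ P·[anion]ᵢ) / (Σ P·[cation]ᵢ + Σ P·[anion]ₒ)]
Numerator = 1×9.54 + 0.077×128 = 19.4
Denominator = 1×154 + 0.077×24.8 = 155.9
Vm = 26.8 · ln(0.12441) = 26.8 × (-2.0842) = -55.86 mV

-56 mV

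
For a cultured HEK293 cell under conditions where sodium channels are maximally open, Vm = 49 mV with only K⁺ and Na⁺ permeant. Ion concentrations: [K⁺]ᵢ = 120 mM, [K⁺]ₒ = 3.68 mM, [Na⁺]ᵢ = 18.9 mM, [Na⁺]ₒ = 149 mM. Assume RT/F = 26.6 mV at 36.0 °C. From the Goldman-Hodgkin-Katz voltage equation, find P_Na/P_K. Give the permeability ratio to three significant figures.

Let α = P_Na/P_K. GHK: Vm = 26.6·ln[(Kₒ + α·Naₒ)/(Kᵢ + α·Naᵢ)].
e^(Vm/26.6) = e^(49.0/26.6) = 6.3098
So 6.3098·(Kᵢ + α·Naᵢ) = Kₒ + α·Naₒ → α = (6.3098·120.0 − 3.68) / (149.0 − 6.3098·18.9)
α = (757.2 − 3.68) / (149.0 − 119.3) = 753.5/29.74 = 25.33

25.3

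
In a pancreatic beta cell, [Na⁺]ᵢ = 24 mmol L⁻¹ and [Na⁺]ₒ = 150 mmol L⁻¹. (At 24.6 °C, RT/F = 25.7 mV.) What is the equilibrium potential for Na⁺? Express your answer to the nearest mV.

47 mV

E = (25.7/z) · ln([Na⁺]_out/[Na⁺]_in) with z = +1.
= (25.7/1) · ln(150/24) = 25.70 · ln(6.25)
= 25.70 · (1.8326) = 47.10 mV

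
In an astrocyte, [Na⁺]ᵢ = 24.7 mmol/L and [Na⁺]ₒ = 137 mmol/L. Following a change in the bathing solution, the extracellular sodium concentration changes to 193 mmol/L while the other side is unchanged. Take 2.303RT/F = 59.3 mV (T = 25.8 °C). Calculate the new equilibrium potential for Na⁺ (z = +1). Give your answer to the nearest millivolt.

53 mV

After the shift: [Na⁺]_out = 193, [Na⁺]_in = 24.7 mmol/L.
E_new = (59.3/1)·log₁₀(193/24.7) = 59.30 · (0.8929) = 52.95 mV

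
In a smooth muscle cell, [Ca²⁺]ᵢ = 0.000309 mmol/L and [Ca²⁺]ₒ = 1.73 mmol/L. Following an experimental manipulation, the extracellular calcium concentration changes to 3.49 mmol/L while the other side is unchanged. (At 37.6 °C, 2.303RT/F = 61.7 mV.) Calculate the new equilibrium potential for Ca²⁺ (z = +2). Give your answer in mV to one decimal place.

After the shift: [Ca²⁺]_out = 3.49, [Ca²⁺]_in = 0.000309 mmol/L.
E_new = (61.7/2)·log₁₀(3.49/0.000309) = 30.85 · (4.0529) = 125.03 mV

125.0 mV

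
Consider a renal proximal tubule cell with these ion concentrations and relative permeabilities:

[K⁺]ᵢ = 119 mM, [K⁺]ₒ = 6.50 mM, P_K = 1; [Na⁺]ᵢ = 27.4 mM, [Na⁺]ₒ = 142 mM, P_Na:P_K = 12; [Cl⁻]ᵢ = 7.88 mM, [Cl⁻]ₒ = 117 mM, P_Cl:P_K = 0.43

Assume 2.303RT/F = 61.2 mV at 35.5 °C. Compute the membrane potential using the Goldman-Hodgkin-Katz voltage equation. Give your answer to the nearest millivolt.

Vm = 61.2 · log₁₀[(Σ P·[cation]ₒ + Σ P·[anion]ᵢ) / (Σ P·[cation]ᵢ + Σ P·[anion]ₒ)]
Numerator = 1×6.50 + 12×142 + 0.43×7.88 = 1714
Denominator = 1×119 + 12×27.4 + 0.43×117 = 498.1
Vm = 61.2 · log₁₀(3.4408) = 61.2 × (0.5367) = 32.84 mV

33 mV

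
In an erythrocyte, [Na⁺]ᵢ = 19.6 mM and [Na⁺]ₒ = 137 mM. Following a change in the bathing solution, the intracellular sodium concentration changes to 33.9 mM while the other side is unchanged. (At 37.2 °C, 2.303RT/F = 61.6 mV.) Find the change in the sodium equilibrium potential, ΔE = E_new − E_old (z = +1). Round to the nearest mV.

-15 mV

E_old = (61.6/1)·log₁₀(137/19.6) = 52.02 mV
E_new = (61.6/1)·log₁₀(137/33.9) = 37.36 mV
ΔE = 37.36 − (52.02) = -14.66 mV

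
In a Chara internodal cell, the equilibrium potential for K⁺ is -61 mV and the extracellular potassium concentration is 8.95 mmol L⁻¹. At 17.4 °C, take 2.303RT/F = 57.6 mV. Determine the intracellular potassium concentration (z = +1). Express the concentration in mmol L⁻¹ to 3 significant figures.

103 mmol L⁻¹

Nernst: E = (57.6/1) · log₁₀([out]/[in]), so log₁₀([out]/[in]) = -61.0 × 1 / 57.6 = -1.0590.
[out]/[in] = 10^(-1.0590) = 0.08729.
[in] = 8.95 / 0.08729 = 102.5 mmol L⁻¹.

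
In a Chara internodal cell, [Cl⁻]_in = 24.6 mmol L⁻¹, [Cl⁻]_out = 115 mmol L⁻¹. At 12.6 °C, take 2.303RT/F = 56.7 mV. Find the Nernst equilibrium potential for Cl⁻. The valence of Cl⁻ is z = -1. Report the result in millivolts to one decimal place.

-38.0 mV

E = (56.7/z) · log₁₀([Cl⁻]_out/[Cl⁻]_in) with z = -1.
For an anion, dividing by z = -1 reverses the sign.
= (56.7/-1) · log₁₀(115/24.6) = -56.70 · log₁₀(4.675)
= -56.70 · (0.6698) = -37.98 mV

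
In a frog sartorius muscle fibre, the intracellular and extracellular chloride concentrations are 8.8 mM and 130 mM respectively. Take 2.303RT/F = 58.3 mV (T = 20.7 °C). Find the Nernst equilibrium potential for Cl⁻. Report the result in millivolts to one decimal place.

-68.2 mV

E = (58.3/z) · log₁₀([Cl⁻]_out/[Cl⁻]_in) with z = -1.
For an anion, dividing by z = -1 reverses the sign.
= (58.3/-1) · log₁₀(130/8.8) = -58.30 · log₁₀(14.77)
= -58.30 · (1.1695) = -68.18 mV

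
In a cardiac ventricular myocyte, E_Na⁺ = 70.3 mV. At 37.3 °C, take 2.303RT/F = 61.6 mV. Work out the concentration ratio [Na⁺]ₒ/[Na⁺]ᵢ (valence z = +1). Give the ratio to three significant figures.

log₁₀([out]/[in]) = E·z/(61.6) = 70.3 × 1 / 61.6 = 1.1412
[out]/[in] = 10^(1.1412) = 13.84

13.8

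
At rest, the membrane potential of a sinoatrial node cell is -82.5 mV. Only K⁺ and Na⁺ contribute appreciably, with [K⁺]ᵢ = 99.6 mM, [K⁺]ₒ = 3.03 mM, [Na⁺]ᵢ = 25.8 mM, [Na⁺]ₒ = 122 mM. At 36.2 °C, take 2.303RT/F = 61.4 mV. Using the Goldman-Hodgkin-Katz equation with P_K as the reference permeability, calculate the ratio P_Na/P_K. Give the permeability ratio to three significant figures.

0.0123

Let α = P_Na/P_K. GHK: Vm = 61.4·log₁₀[(Kₒ + α·Naₒ)/(Kᵢ + α·Naᵢ)].
10^(Vm/61.4) = 10^(-82.5/61.4) = 0.045326
So 0.045326·(Kᵢ + α·Naᵢ) = Kₒ + α·Naₒ → α = (0.045326·99.6 − 3.03) / (122.0 − 0.045326·25.8)
α = (4.515 − 3.03) / (122.0 − 1.169) = 1.485/120.8 = 0.01229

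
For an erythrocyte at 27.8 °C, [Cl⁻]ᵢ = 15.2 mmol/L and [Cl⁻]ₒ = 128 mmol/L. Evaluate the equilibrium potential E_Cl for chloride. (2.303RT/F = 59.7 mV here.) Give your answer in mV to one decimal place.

E = (59.7/z) · log₁₀([Cl⁻]_out/[Cl⁻]_in) with z = -1.
For an anion, dividing by z = -1 reverses the sign.
= (59.7/-1) · log₁₀(128/15.2) = -59.70 · log₁₀(8.421)
= -59.70 · (0.9254) = -55.24 mV

-55.2 mV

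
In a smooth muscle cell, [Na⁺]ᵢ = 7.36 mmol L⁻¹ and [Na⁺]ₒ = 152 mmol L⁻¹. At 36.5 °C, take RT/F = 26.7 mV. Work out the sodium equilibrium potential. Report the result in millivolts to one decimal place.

E = (26.7/z) · ln([Na⁺]_out/[Na⁺]_in) with z = +1.
= (26.7/1) · ln(152/7.36) = 26.70 · ln(20.65)
= 26.70 · (3.0278) = 80.84 mV

80.8 mV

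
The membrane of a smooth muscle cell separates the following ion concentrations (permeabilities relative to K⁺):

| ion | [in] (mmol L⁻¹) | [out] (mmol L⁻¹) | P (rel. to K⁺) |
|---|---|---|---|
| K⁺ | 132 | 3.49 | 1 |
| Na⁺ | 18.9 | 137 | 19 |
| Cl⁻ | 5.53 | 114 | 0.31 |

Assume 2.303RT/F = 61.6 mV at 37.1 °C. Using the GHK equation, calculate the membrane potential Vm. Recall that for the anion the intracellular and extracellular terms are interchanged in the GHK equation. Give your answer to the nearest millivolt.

43 mV

Vm = 61.6 · log₁₀[(Σ P·[cation]ₒ + Σ P·[anion]ᵢ) / (Σ P·[cation]ᵢ + Σ P·[anion]ₒ)]
Numerator = 1×3.49 + 19×137 + 0.31×5.53 = 2608
Denominator = 1×132 + 19×18.9 + 0.31×114 = 526.4
Vm = 61.6 · log₁₀(4.9544) = 61.6 × (0.6950) = 42.81 mV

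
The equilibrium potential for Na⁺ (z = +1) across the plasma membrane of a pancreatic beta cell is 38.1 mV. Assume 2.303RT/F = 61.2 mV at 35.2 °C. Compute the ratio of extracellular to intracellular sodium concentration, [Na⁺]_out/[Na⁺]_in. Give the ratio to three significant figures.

4.19

log₁₀([out]/[in]) = E·z/(61.2) = 38.1 × 1 / 61.2 = 0.6225
[out]/[in] = 10^(0.6225) = 4.193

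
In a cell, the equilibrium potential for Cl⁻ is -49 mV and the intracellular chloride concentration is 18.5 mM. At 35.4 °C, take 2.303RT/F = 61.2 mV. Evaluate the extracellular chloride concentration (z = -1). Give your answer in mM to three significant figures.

117 mM

Nernst: E = (61.2/-1) · log₁₀([out]/[in]), so log₁₀([out]/[in]) = -49.0 × -1 / 61.2 = 0.8007.
[out]/[in] = 10^(0.8007) = 6.319.
[out] = 6.319 × 18.5 = 116.9 mM.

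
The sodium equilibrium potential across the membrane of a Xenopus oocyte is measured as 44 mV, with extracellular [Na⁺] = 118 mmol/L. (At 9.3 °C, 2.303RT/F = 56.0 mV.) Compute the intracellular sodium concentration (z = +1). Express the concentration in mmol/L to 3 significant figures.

Nernst: E = (56.0/1) · log₁₀([out]/[in]), so log₁₀([out]/[in]) = 44.0 × 1 / 56.0 = 0.7857.
[out]/[in] = 10^(0.7857) = 6.105.
[in] = 118 / 6.105 = 19.33 mmol/L.

19.3 mmol/L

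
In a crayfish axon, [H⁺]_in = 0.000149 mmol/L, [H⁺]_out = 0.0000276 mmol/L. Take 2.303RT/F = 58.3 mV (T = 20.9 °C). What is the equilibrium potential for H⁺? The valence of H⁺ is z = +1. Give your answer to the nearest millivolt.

E = (58.3/z) · log₁₀([H⁺]_out/[H⁺]_in) with z = +1.
= (58.3/1) · log₁₀(0.0000276/0.000149) = 58.30 · log₁₀(0.1852)
= 58.30 · (-0.7323) = -42.69 mV

-43 mV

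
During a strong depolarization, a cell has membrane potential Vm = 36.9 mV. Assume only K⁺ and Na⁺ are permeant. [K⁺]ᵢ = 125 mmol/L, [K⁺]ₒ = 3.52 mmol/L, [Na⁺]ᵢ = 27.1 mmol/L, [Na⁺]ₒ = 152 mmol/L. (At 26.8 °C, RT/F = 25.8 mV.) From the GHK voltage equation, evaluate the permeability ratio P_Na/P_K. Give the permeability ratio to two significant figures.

Let α = P_Na/P_K. GHK: Vm = 25.8·ln[(Kₒ + α·Naₒ)/(Kᵢ + α·Naᵢ)].
e^(Vm/25.8) = e^(36.9/25.8) = 4.1797
So 4.1797·(Kᵢ + α·Naᵢ) = Kₒ + α·Naₒ → α = (4.1797·125.0 − 3.52) / (152.0 − 4.1797·27.1)
α = (522.5 − 3.52) / (152.0 − 113.3) = 518.9/38.73 = 13.4

13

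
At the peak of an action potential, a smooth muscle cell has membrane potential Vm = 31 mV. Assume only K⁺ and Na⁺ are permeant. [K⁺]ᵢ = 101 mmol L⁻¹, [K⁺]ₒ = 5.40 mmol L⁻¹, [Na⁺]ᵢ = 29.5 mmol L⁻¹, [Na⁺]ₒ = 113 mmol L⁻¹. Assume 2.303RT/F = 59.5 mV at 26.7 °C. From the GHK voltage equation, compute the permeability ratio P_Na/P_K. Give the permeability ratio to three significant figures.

Let α = P_Na/P_K. GHK: Vm = 59.5·log₁₀[(Kₒ + α·Naₒ)/(Kᵢ + α·Naᵢ)].
10^(Vm/59.5) = 10^(31.0/59.5) = 3.319
So 3.319·(Kᵢ + α·Naᵢ) = Kₒ + α·Naₒ → α = (3.319·101.0 − 5.4) / (113.0 − 3.319·29.5)
α = (335.2 − 5.4) / (113.0 − 97.91) = 329.8/15.09 = 21.86

21.9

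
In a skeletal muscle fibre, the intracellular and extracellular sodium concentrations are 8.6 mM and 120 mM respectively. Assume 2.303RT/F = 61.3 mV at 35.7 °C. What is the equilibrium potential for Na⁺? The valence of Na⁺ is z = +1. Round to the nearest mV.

70 mV

E = (61.3/z) · log₁₀([Na⁺]_out/[Na⁺]_in) with z = +1.
= (61.3/1) · log₁₀(120/8.6) = 61.30 · log₁₀(13.95)
= 61.30 · (1.1447) = 70.17 mV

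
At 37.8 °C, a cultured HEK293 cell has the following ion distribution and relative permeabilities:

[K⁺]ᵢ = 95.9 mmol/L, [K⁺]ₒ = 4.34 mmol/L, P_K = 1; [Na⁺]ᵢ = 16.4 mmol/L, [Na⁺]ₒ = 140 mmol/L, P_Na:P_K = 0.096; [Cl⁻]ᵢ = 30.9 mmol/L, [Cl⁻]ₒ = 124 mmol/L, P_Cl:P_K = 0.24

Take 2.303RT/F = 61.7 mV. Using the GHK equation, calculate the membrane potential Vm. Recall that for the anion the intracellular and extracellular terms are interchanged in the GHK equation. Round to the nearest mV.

Vm = 61.7 · log₁₀[(Σ P·[cation]ₒ + Σ P·[anion]ᵢ) / (Σ P·[cation]ᵢ + Σ P·[anion]ₒ)]
Numerator = 1×4.34 + 0.096×140 + 0.24×30.9 = 25.2
Denominator = 1×95.9 + 0.096×16.4 + 0.24×124 = 127.2
Vm = 61.7 · log₁₀(0.19803) = 61.7 × (-0.7033) = -43.39 mV

-43 mV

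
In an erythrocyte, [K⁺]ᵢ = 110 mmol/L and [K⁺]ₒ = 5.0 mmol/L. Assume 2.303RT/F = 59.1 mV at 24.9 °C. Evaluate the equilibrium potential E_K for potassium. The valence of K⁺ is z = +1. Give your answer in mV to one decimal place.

E = (59.1/z) · log₁₀([K⁺]_out/[K⁺]_in) with z = +1.
= (59.1/1) · log₁₀(5.0/110) = 59.10 · log₁₀(0.04545)
= 59.10 · (-1.3424) = -79.34 mV

-79.3 mV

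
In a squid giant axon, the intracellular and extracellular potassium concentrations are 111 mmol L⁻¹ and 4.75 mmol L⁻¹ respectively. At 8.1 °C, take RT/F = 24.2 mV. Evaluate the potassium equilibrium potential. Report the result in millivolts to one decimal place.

E = (24.2/z) · ln([K⁺]_out/[K⁺]_in) with z = +1.
= (24.2/1) · ln(4.75/111) = 24.20 · ln(0.04279)
= 24.20 · (-3.1514) = -76.26 mV

-76.3 mV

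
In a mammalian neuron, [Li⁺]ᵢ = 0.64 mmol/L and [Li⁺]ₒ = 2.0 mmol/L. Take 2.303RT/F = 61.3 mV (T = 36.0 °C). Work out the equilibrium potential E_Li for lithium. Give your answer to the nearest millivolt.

30 mV

E = (61.3/z) · log₁₀([Li⁺]_out/[Li⁺]_in) with z = +1.
= (61.3/1) · log₁₀(2.0/0.64) = 61.30 · log₁₀(3.125)
= 61.30 · (0.4949) = 30.33 mV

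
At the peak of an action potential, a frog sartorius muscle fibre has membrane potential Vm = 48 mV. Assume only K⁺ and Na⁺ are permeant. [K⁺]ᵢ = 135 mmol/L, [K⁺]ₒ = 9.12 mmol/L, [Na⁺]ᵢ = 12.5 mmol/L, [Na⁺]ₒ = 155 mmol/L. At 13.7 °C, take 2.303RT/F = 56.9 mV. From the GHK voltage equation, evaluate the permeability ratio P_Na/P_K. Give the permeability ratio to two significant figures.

14

Let α = P_Na/P_K. GHK: Vm = 56.9·log₁₀[(Kₒ + α·Naₒ)/(Kᵢ + α·Naᵢ)].
10^(Vm/56.9) = 10^(48.0/56.9) = 6.9757
So 6.9757·(Kᵢ + α·Naᵢ) = Kₒ + α·Naₒ → α = (6.9757·135.0 − 9.12) / (155.0 − 6.9757·12.5)
α = (941.7 − 9.12) / (155.0 − 87.2) = 932.6/67.8 = 13.75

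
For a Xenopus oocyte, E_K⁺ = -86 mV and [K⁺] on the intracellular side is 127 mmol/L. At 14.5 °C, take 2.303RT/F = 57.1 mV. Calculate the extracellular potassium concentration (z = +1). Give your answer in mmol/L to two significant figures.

4.0 mmol/L

Nernst: E = (57.1/1) · log₁₀([out]/[in]), so log₁₀([out]/[in]) = -86.0 × 1 / 57.1 = -1.5061.
[out]/[in] = 10^(-1.5061) = 0.03118.
[out] = 0.03118 × 127 = 3.96 mmol/L.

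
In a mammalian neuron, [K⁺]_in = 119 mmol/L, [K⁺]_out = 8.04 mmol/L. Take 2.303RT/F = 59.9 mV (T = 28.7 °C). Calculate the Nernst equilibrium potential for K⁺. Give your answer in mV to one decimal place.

E = (59.9/z) · log₁₀([K⁺]_out/[K⁺]_in) with z = +1.
= (59.9/1) · log₁₀(8.04/119) = 59.90 · log₁₀(0.06756)
= 59.90 · (-1.1703) = -70.10 mV

-70.1 mV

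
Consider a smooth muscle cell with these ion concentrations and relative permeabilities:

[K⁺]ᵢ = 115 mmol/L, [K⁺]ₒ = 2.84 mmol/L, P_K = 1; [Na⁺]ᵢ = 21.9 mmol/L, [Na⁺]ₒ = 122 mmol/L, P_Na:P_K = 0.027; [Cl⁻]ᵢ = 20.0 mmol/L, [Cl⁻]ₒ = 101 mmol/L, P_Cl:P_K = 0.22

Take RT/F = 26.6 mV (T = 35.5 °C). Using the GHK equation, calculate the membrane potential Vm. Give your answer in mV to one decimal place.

Vm = 26.6 · ln[(Σ P·[cation]ₒ + Σ P·[anion]ᵢ) / (Σ P·[cation]ᵢ + Σ P·[anion]ₒ)]
Numerator = 1×2.84 + 0.027×122 + 0.22×20.0 = 10.53
Denominator = 1×115 + 0.027×21.9 + 0.22×101 = 137.8
Vm = 26.6 · ln(0.076438) = 26.6 × (-2.5713) = -68.40 mV

-68.4 mV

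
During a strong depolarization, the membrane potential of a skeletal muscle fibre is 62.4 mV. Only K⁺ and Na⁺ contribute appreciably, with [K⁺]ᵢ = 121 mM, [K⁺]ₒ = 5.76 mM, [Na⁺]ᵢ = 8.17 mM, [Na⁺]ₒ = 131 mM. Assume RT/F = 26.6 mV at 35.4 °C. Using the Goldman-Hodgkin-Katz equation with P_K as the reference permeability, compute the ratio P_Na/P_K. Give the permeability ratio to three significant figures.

27.5

Let α = P_Na/P_K. GHK: Vm = 26.6·ln[(Kₒ + α·Naₒ)/(Kᵢ + α·Naᵢ)].
e^(Vm/26.6) = e^(62.4/26.6) = 10.442
So 10.442·(Kᵢ + α·Naᵢ) = Kₒ + α·Naₒ → α = (10.442·121.0 − 5.76) / (131.0 − 10.442·8.17)
α = (1264 − 5.76) / (131.0 − 85.31) = 1258/45.69 = 27.53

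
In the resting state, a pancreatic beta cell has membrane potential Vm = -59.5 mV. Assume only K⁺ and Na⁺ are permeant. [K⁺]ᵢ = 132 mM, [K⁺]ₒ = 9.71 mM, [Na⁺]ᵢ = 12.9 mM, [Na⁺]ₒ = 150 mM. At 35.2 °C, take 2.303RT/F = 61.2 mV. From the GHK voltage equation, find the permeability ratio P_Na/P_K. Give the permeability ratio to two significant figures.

Let α = P_Na/P_K. GHK: Vm = 61.2·log₁₀[(Kₒ + α·Naₒ)/(Kᵢ + α·Naᵢ)].
10^(Vm/61.2) = 10^(-59.5/61.2) = 0.10661
So 0.10661·(Kᵢ + α·Naᵢ) = Kₒ + α·Naₒ → α = (0.10661·132.0 − 9.71) / (150.0 − 0.10661·12.9)
α = (14.07 − 9.71) / (150.0 − 1.375) = 4.362/148.6 = 0.02935

0.029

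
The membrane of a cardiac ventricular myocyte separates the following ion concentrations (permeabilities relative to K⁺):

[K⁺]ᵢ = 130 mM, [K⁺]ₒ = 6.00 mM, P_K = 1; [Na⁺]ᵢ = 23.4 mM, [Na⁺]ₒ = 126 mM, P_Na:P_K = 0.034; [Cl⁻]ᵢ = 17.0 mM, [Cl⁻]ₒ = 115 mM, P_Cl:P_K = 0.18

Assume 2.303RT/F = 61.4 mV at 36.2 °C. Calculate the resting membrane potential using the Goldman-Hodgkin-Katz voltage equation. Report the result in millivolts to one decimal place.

Vm = 61.4 · log₁₀[(Σ P·[cation]ₒ + Σ P·[anion]ᵢ) / (Σ P·[cation]ᵢ + Σ P·[anion]ₒ)]
Numerator = 1×6.00 + 0.034×126 + 0.18×17.0 = 13.34
Denominator = 1×130 + 0.034×23.4 + 0.18×115 = 151.5
Vm = 61.4 · log₁₀(0.088082) = 61.4 × (-1.0551) = -64.78 mV

-64.8 mV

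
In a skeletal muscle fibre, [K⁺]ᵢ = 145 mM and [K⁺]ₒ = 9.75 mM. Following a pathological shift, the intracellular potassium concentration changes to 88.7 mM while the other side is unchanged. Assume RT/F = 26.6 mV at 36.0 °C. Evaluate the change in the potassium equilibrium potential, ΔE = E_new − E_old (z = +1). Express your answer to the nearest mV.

13 mV

E_old = (26.6/1)·ln(9.75/145) = -71.81 mV
E_new = (26.6/1)·ln(9.75/88.7) = -58.73 mV
ΔE = -58.73 − (-71.81) = 13.07 mV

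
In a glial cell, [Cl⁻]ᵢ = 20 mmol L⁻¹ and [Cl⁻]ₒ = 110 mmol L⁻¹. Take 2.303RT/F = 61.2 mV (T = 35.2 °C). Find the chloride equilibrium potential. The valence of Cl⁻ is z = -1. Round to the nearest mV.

-45 mV

E = (61.2/z) · log₁₀([Cl⁻]_out/[Cl⁻]_in) with z = -1.
For an anion, dividing by z = -1 reverses the sign.
= (61.2/-1) · log₁₀(110/20) = -61.20 · log₁₀(5.5)
= -61.20 · (0.7404) = -45.31 mV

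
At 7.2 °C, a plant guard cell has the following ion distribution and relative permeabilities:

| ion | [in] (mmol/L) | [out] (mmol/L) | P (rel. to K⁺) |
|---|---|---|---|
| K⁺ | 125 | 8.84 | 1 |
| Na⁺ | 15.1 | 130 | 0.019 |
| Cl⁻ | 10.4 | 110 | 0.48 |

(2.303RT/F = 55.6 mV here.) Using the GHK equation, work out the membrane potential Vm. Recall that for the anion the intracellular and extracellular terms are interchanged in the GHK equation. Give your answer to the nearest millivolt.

Vm = 55.6 · log₁₀[(Σ P·[cation]ₒ + Σ P·[anion]ᵢ) / (Σ P·[cation]ᵢ + Σ P·[anion]ₒ)]
Numerator = 1×8.84 + 0.019×130 + 0.48×10.4 = 16.3
Denominator = 1×125 + 0.019×15.1 + 0.48×110 = 178.1
Vm = 55.6 · log₁₀(0.09154) = 55.6 × (-1.0384) = -57.73 mV

-58 mV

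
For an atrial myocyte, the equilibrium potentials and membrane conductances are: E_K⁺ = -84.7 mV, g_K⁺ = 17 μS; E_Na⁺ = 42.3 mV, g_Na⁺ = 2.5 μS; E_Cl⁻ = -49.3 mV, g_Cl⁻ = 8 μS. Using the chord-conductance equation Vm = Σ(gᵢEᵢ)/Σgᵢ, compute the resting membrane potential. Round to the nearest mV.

Σ gᵢEᵢ = 17·(-84.7) + 2.5·(42.3) + 8·(-49.3) = -1728.55
Σ gᵢ = 17 + 2.5 + 8 = 27.5
Vm = -1728.55 / 27.5 = -62.86 mV

-63 mV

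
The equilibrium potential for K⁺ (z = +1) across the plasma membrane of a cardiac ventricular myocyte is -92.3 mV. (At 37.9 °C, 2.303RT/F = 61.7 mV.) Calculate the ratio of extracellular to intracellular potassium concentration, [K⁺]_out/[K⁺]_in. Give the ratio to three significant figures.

log₁₀([out]/[in]) = E·z/(61.7) = -92.3 × 1 / 61.7 = -1.4959
[out]/[in] = 10^(-1.4959) = 0.03192

0.0319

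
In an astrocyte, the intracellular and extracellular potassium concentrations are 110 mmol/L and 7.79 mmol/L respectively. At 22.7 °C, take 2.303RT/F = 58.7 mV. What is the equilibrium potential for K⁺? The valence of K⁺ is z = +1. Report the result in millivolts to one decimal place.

-67.5 mV

E = (58.7/z) · log₁₀([K⁺]_out/[K⁺]_in) with z = +1.
= (58.7/1) · log₁₀(7.79/110) = 58.70 · log₁₀(0.07082)
= 58.70 · (-1.1499) = -67.50 mV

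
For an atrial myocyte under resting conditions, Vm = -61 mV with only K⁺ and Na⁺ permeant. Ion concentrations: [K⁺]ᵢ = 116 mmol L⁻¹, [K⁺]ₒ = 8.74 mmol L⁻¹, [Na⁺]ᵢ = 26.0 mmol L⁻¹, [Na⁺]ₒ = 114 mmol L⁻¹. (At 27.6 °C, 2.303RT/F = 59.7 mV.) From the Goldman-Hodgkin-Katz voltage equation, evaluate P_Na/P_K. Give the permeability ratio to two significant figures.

Let α = P_Na/P_K. GHK: Vm = 59.7·log₁₀[(Kₒ + α·Naₒ)/(Kᵢ + α·Naᵢ)].
10^(Vm/59.7) = 10^(-61.0/59.7) = 0.09511
So 0.09511·(Kᵢ + α·Naᵢ) = Kₒ + α·Naₒ → α = (0.09511·116.0 − 8.74) / (114.0 − 0.09511·26.0)
α = (11.03 − 8.74) / (114.0 − 2.473) = 2.293/111.5 = 0.02056

0.021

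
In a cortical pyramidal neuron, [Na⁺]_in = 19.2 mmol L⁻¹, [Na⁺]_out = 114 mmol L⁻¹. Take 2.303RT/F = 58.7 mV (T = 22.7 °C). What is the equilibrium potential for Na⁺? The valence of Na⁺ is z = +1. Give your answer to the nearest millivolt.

45 mV

E = (58.7/z) · log₁₀([Na⁺]_out/[Na⁺]_in) with z = +1.
= (58.7/1) · log₁₀(114/19.2) = 58.70 · log₁₀(5.938)
= 58.70 · (0.7736) = 45.41 mV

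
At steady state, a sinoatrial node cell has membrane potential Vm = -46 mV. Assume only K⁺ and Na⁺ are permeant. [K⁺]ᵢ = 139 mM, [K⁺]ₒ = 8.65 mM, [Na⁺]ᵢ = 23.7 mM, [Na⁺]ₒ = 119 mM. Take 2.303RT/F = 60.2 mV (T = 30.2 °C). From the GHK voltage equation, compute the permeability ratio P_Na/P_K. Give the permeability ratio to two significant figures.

Let α = P_Na/P_K. GHK: Vm = 60.2·log₁₀[(Kₒ + α·Naₒ)/(Kᵢ + α·Naᵢ)].
10^(Vm/60.2) = 10^(-46.0/60.2) = 0.17214
So 0.17214·(Kᵢ + α·Naᵢ) = Kₒ + α·Naₒ → α = (0.17214·139.0 − 8.65) / (119.0 − 0.17214·23.7)
α = (23.93 − 8.65) / (119.0 − 4.08) = 15.28/114.9 = 0.1329

0.13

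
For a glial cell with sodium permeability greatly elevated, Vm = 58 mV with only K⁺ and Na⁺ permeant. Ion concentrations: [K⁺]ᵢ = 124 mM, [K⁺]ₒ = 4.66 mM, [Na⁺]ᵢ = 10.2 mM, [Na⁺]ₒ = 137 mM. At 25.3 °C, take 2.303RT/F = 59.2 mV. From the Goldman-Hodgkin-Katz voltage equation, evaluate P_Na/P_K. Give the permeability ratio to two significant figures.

30

Let α = P_Na/P_K. GHK: Vm = 59.2·log₁₀[(Kₒ + α·Naₒ)/(Kᵢ + α·Naᵢ)].
10^(Vm/59.2) = 10^(58.0/59.2) = 9.544
So 9.544·(Kᵢ + α·Naᵢ) = Kₒ + α·Naₒ → α = (9.544·124.0 − 4.66) / (137.0 − 9.544·10.2)
α = (1183 − 4.66) / (137.0 − 97.35) = 1179/39.65 = 29.73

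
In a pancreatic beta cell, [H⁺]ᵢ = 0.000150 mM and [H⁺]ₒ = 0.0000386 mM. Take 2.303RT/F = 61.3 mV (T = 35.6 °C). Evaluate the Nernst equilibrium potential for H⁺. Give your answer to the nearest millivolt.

E = (61.3/z) · log₁₀([H⁺]_out/[H⁺]_in) with z = +1.
= (61.3/1) · log₁₀(0.0000386/0.000150) = 61.30 · log₁₀(0.2573)
= 61.30 · (-0.5895) = -36.14 mV

-36 mV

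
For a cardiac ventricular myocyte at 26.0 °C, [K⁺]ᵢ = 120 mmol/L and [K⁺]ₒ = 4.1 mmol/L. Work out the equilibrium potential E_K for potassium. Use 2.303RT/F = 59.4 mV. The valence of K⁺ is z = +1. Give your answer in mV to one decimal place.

E = (59.4/z) · log₁₀([K⁺]_out/[K⁺]_in) with z = +1.
= (59.4/1) · log₁₀(4.1/120) = 59.40 · log₁₀(0.03417)
= 59.40 · (-1.4664) = -87.10 mV

-87.1 mV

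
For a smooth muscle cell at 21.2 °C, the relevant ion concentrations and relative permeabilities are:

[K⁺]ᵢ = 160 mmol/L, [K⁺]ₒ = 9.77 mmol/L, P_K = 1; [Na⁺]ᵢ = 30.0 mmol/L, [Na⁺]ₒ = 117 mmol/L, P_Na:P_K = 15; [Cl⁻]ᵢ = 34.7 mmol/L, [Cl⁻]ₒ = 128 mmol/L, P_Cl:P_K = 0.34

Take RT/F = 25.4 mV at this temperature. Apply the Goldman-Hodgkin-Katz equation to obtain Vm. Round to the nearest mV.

25 mV

Vm = 25.4 · ln[(Σ P·[cation]ₒ + Σ P·[anion]ᵢ) / (Σ P·[cation]ᵢ + Σ P·[anion]ₒ)]
Numerator = 1×9.77 + 15×117 + 0.34×34.7 = 1777
Denominator = 1×160 + 15×30.0 + 0.34×128 = 653.5
Vm = 25.4 · ln(2.7185) = 25.4 × (1.0001) = 25.40 mV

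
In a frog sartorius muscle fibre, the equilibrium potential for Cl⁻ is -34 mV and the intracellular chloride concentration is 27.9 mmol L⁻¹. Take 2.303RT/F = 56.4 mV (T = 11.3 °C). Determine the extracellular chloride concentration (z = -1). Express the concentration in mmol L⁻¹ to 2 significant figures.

110 mmol L⁻¹

Nernst: E = (56.4/-1) · log₁₀([out]/[in]), so log₁₀([out]/[in]) = -34.0 × -1 / 56.4 = 0.6028.
[out]/[in] = 10^(0.6028) = 4.007.
[out] = 4.007 × 27.9 = 111.8 mmol L⁻¹.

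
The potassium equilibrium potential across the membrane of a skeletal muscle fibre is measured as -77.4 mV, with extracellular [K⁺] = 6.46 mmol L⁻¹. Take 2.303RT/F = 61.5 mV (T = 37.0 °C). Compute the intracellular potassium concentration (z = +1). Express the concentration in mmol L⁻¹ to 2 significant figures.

Nernst: E = (61.5/1) · log₁₀([out]/[in]), so log₁₀([out]/[in]) = -77.4 × 1 / 61.5 = -1.2585.
[out]/[in] = 10^(-1.2585) = 0.05514.
[in] = 6.46 / 0.05514 = 117.2 mmol L⁻¹.

120 mmol L⁻¹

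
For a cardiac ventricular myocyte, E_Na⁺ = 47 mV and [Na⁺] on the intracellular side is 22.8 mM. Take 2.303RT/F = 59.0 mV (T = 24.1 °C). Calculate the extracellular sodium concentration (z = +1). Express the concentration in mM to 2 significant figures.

Nernst: E = (59.0/1) · log₁₀([out]/[in]), so log₁₀([out]/[in]) = 47.0 × 1 / 59.0 = 0.7966.
[out]/[in] = 10^(0.7966) = 6.261.
[out] = 6.261 × 22.8 = 142.7 mM.

140 mM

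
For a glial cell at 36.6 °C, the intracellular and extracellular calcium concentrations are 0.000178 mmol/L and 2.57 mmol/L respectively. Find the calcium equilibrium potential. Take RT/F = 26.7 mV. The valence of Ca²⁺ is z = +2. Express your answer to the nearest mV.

E = (26.7/z) · ln([Ca²⁺]_out/[Ca²⁺]_in) with z = +2.
= (26.7/2) · ln(2.57/0.000178) = 13.35 · ln(1.444e+04)
= 13.35 · (9.5776) = 127.86 mV

128 mV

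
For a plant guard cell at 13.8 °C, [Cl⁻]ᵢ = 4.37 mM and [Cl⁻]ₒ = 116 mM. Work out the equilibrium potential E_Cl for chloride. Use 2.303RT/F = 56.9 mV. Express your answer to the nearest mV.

-81 mV

E = (56.9/z) · log₁₀([Cl⁻]_out/[Cl⁻]_in) with z = -1.
For an anion, dividing by z = -1 reverses the sign.
= (56.9/-1) · log₁₀(116/4.37) = -56.90 · log₁₀(26.54)
= -56.90 · (1.4240) = -81.02 mV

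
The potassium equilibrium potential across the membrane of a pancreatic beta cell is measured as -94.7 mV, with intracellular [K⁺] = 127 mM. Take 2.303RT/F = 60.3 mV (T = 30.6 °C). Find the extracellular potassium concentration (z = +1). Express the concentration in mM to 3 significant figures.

Nernst: E = (60.3/1) · log₁₀([out]/[in]), so log₁₀([out]/[in]) = -94.7 × 1 / 60.3 = -1.5705.
[out]/[in] = 10^(-1.5705) = 0.02689.
[out] = 0.02689 × 127 = 3.414 mM.

3.41 mM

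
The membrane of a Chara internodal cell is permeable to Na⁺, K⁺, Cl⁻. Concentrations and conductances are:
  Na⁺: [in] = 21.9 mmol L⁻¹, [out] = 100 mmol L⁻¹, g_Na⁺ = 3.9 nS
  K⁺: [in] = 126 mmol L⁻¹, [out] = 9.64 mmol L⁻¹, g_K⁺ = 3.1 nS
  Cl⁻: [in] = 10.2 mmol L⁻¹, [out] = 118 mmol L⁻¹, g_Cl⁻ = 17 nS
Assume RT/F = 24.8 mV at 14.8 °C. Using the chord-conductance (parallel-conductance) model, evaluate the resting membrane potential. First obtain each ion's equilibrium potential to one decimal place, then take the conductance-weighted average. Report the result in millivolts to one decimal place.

-45.1 mV

E_Na⁺ = (24.8/1)·ln(100/21.9) = 37.7 mV
E_K⁺ = (24.8/1)·ln(9.64/126) = -63.7 mV
E_Cl⁻ = (24.8/-1)·ln(118/10.2) = -60.7 mV
Vm = (Σ gᵢEᵢ)/(Σ gᵢ) = (3.9·37.7 + 3.1·-63.7 + 17·-60.7) / (3.9 + 3.1 + 17)
= -1082.34 / 24 = -45.10 mV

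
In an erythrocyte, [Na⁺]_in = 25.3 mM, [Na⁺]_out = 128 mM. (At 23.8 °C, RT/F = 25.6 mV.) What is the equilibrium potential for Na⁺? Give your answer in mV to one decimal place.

41.5 mV

E = (25.6/z) · ln([Na⁺]_out/[Na⁺]_in) with z = +1.
= (25.6/1) · ln(128/25.3) = 25.60 · ln(5.059)
= 25.60 · (1.6212) = 41.50 mV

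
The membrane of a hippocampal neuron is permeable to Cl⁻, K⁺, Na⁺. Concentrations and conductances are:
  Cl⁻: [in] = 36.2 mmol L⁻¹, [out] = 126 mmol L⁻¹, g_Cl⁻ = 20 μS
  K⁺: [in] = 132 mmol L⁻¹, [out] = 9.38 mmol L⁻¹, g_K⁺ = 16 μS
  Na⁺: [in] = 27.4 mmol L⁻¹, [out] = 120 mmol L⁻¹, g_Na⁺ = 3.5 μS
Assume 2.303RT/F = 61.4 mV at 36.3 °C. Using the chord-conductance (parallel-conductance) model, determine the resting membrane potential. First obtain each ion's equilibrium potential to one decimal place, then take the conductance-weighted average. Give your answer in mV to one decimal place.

-41.9 mV

E_Cl⁻ = (61.4/-1)·log₁₀(126/36.2) = -33.3 mV
E_K⁺ = (61.4/1)·log₁₀(9.38/132) = -70.5 mV
E_Na⁺ = (61.4/1)·log₁₀(120/27.4) = 39.4 mV
Vm = (Σ gᵢEᵢ)/(Σ gᵢ) = (20·-33.3 + 16·-70.5 + 3.5·39.4) / (20 + 16 + 3.5)
= -1656.10 / 39.5 = -41.93 mV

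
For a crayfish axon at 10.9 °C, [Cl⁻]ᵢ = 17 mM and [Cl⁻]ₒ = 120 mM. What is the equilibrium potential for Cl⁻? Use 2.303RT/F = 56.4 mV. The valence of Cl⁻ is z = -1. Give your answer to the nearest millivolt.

-48 mV

E = (56.4/z) · log₁₀([Cl⁻]_out/[Cl⁻]_in) with z = -1.
For an anion, dividing by z = -1 reverses the sign.
= (56.4/-1) · log₁₀(120/17) = -56.40 · log₁₀(7.059)
= -56.40 · (0.8487) = -47.87 mV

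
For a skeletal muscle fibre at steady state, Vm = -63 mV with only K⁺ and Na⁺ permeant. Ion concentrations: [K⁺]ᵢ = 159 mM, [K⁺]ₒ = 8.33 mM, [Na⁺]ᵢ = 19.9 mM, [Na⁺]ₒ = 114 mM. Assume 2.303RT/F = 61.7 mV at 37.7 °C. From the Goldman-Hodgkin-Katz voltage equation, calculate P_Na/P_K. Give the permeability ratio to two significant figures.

0.061

Let α = P_Na/P_K. GHK: Vm = 61.7·log₁₀[(Kₒ + α·Naₒ)/(Kᵢ + α·Naᵢ)].
10^(Vm/61.7) = 10^(-63.0/61.7) = 0.095264
So 0.095264·(Kᵢ + α·Naᵢ) = Kₒ + α·Naₒ → α = (0.095264·159.0 − 8.33) / (114.0 − 0.095264·19.9)
α = (15.15 − 8.33) / (114.0 − 1.896) = 6.817/112.1 = 0.06081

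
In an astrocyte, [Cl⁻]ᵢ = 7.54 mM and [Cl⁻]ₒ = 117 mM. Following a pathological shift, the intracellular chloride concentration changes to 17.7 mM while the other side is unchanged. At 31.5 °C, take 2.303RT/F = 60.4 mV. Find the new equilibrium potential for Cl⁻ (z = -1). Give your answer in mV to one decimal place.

After the shift: [Cl⁻]_out = 117, [Cl⁻]_in = 17.7 mM.
E_new = (60.4/-1)·log₁₀(117/17.7) = -60.40 · (0.8202) = -49.54 mV

-49.5 mV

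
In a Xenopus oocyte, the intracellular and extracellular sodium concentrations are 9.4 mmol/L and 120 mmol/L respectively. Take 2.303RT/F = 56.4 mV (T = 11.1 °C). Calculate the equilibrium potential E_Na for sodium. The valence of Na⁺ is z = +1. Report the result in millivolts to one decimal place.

E = (56.4/z) · log₁₀([Na⁺]_out/[Na⁺]_in) with z = +1.
= (56.4/1) · log₁₀(120/9.4) = 56.40 · log₁₀(12.77)
= 56.40 · (1.1061) = 62.38 mV

62.4 mV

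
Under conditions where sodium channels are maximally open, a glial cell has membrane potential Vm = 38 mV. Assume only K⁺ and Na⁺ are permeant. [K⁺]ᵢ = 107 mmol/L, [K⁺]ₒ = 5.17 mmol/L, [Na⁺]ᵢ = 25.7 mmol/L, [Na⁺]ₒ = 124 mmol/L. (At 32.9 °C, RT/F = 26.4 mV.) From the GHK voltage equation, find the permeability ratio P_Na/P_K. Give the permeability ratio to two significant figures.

Let α = P_Na/P_K. GHK: Vm = 26.4·ln[(Kₒ + α·Naₒ)/(Kᵢ + α·Naᵢ)].
e^(Vm/26.4) = e^(38.0/26.4) = 4.2181
So 4.2181·(Kᵢ + α·Naᵢ) = Kₒ + α·Naₒ → α = (4.2181·107.0 − 5.17) / (124.0 − 4.2181·25.7)
α = (451.3 − 5.17) / (124.0 − 108.4) = 446.2/15.59 = 28.61

29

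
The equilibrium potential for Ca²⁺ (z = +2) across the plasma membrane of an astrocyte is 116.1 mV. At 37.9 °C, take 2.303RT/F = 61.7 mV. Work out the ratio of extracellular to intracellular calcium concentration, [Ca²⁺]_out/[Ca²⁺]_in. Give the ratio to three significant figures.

5800

log₁₀([out]/[in]) = E·z/(61.7) = 116.1 × 2 / 61.7 = 3.7634
[out]/[in] = 10^(3.7634) = 5799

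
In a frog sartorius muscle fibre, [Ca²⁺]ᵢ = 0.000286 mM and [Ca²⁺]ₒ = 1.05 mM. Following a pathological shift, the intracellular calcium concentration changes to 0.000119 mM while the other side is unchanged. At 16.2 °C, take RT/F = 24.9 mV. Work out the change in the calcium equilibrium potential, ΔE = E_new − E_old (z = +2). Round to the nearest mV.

11 mV

E_old = (24.9/2)·ln(1.05/0.000286) = 102.19 mV
E_new = (24.9/2)·ln(1.05/0.000119) = 113.11 mV
ΔE = 113.11 − (102.19) = 10.92 mV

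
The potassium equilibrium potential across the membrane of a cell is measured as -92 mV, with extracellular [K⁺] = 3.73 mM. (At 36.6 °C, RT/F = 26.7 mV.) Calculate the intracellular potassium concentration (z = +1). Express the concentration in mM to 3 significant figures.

117 mM

Nernst: E = (26.7/1) · ln([out]/[in]), so ln([out]/[in]) = -92.0 × 1 / 26.7 = -3.4457.
[out]/[in] = e^(-3.4457) = 0.03188.
[in] = 3.73 / 0.03188 = 117 mM.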